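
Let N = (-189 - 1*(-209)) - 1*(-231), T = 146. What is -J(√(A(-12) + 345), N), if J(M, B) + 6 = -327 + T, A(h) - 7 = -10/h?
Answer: 187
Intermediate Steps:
A(h) = 7 - 10/h
N = 251 (N = (-189 + 209) + 231 = 20 + 231 = 251)
J(M, B) = -187 (J(M, B) = -6 + (-327 + 146) = -6 - 181 = -187)
-J(√(A(-12) + 345), N) = -1*(-187) = 187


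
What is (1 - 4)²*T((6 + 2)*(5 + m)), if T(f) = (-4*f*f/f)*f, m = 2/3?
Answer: -73984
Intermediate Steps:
m = ⅔ (m = 2*(⅓) = ⅔ ≈ 0.66667)
T(f) = -4*f² (T(f) = (-4*f²/f)*f = (-4*f)*f = -4*f²)
(1 - 4)²*T((6 + 2)*(5 + m)) = (1 - 4)²*(-4*(5 + ⅔)²*(6 + 2)²) = (-3)²*(-4*(8*(17/3))²) = 9*(-4*(136/3)²) = 9*(-4*18496/9) = 9*(-73984/9) = -73984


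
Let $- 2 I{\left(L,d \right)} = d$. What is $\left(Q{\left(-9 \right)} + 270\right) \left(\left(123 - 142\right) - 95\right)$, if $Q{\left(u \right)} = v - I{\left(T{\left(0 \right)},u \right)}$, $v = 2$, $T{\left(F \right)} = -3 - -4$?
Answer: $-30495$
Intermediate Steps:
$T{\left(F \right)} = 1$ ($T{\left(F \right)} = -3 + 4 = 1$)
$I{\left(L,d \right)} = - \frac{d}{2}$
$Q{\left(u \right)} = 2 + \frac{u}{2}$ ($Q{\left(u \right)} = 2 - - \frac{u}{2} = 2 + \frac{u}{2}$)
$\left(Q{\left(-9 \right)} + 270\right) \left(\left(123 - 142\right) - 95\right) = \left(\left(2 + \frac{1}{2} \left(-9\right)\right) + 270\right) \left(\left(123 - 142\right) - 95\right) = \left(\left(2 - \frac{9}{2}\right) + 270\right) \left(-19 - 95\right) = \left(- \frac{5}{2} + 270\right) \left(-114\right) = \frac{535}{2} \left(-114\right) = -30495$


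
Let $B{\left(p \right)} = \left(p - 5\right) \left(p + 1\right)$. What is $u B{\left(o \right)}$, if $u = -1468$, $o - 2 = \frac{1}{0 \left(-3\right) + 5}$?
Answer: $\frac{328832}{25} \approx 13153.0$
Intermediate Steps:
$o = \frac{11}{5}$ ($o = 2 + \frac{1}{0 \left(-3\right) + 5} = 2 + \frac{1}{0 + 5} = 2 + \frac{1}{5} = \frac{11}{5} \approx 2.2$)
$B{\left(p \right)} = \left(1 + p\right) \left(-5 + p\right)$ ($B{\left(p \right)} = \left(-5 + p\right) \left(1 + p\right) = \left(1 + p\right) \left(-5 + p\right)$)
$u B{\left(o \right)} = - 1468 \left(-5 + \left(\frac{11}{5}\right)^{2} - \frac{44}{5}\right) = - 1468 \left(-5 + \frac{121}{25} - \frac{44}{5}\right) = \left(-1468\right) \left(- \frac{224}{25}\right) = \frac{328832}{25}$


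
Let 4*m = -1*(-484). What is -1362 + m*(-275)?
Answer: -34637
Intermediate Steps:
m = 121 (m = (-1*(-484))/4 = (¼)*484 = 121)
-1362 + m*(-275) = -1362 + 121*(-275) = -1362 - 33275 = -34637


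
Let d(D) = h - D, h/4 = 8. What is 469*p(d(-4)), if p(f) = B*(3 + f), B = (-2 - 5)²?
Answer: 896259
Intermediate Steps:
h = 32 (h = 4*8 = 32)
B = 49 (B = (-7)² = 49)
d(D) = 32 - D
p(f) = 147 + 49*f (p(f) = 49*(3 + f) = 147 + 49*f)
469*p(d(-4)) = 469*(147 + 49*(32 - 1*(-4))) = 469*(147 + 49*(32 + 4)) = 469*(147 + 49*36) = 469*(147 + 1764) = 469*1911 = 896259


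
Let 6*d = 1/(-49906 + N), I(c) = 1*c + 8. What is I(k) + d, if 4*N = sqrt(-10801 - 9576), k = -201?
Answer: -23073012454235/119549285259 - 2*I*sqrt(20377)/119549285259 ≈ -193.0 - 2.3881e-9*I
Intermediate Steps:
I(c) = 8 + c (I(c) = c + 8 = 8 + c)
N = I*sqrt(20377)/4 (N = sqrt(-10801 - 9576)/4 = sqrt(-20377)/4 = (I*sqrt(20377))/4 = I*sqrt(20377)/4 ≈ 35.687*I)
d = 1/(6*(-49906 + I*sqrt(20377)/4)) ≈ -3.3396e-6 - 2.3881e-9*I
I(k) + d = (8 - 201) + (-399248/119549285259 - 2*I*sqrt(20377)/119549285259) = -193 + (-399248/119549285259 - 2*I*sqrt(20377)/119549285259) = -23073012454235/119549285259 - 2*I*sqrt(20377)/119549285259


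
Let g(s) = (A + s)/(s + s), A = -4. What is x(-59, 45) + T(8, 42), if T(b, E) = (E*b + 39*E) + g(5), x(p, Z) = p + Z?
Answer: 19601/10 ≈ 1960.1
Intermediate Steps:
g(s) = (-4 + s)/(2*s) (g(s) = (-4 + s)/(s + s) = (-4 + s)/((2*s)) = (-4 + s)*(1/(2*s)) = (-4 + s)/(2*s))
x(p, Z) = Z + p
T(b, E) = ⅒ + 39*E + E*b (T(b, E) = (E*b + 39*E) + (½)*(-4 + 5)/5 = (39*E + E*b) + (½)*(⅕)*1 = (39*E + E*b) + ⅒ = ⅒ + 39*E + E*b)
x(-59, 45) + T(8, 42) = (45 - 59) + (⅒ + 39*42 + 42*8) = -14 + (⅒ + 1638 + 336) = -14 + 19741/10 = 19601/10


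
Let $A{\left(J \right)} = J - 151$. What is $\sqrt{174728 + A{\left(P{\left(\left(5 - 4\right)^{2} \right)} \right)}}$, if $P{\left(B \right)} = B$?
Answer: $\sqrt{174578} \approx 417.83$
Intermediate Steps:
$A{\left(J \right)} = -151 + J$
$\sqrt{174728 + A{\left(P{\left(\left(5 - 4\right)^{2} \right)} \right)}} = \sqrt{174728 - \left(151 - \left(5 - 4\right)^{2}\right)} = \sqrt{174728 - \left(151 - 1^{2}\right)} = \sqrt{174728 + \left(-151 + 1\right)} = \sqrt{174728 - 150} = \sqrt{174578}$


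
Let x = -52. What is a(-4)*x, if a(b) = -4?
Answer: 208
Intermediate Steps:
a(-4)*x = -4*(-52) = 208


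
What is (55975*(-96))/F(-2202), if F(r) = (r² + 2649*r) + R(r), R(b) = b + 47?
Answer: 5373600/986449 ≈ 5.4474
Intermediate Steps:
R(b) = 47 + b
F(r) = 47 + r² + 2650*r (F(r) = (r² + 2649*r) + (47 + r) = 47 + r² + 2650*r)
(55975*(-96))/F(-2202) = (55975*(-96))/(47 + (-2202)² + 2650*(-2202)) = -5373600/(47 + 4848804 - 5835300) = -5373600/(-986449) = -5373600*(-1/986449) = 5373600/986449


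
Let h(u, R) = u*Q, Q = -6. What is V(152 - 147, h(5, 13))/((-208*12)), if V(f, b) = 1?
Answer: -1/2496 ≈ -0.00040064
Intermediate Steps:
h(u, R) = -6*u (h(u, R) = u*(-6) = -6*u)
V(152 - 147, h(5, 13))/((-208*12)) = 1/(-208*12) = 1/(-2496) = 1*(-1/2496) = -1/2496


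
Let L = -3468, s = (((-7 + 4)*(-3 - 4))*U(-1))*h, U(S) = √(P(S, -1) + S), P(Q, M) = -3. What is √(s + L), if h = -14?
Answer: 2*√(-867 - 147*I) ≈ 4.9747 - 59.099*I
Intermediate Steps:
U(S) = √(-3 + S)
s = -588*I (s = (((-7 + 4)*(-3 - 4))*√(-3 - 1))*(-14) = ((-3*(-7))*√(-4))*(-14) = (21*(2*I))*(-14) = (42*I)*(-14) = -588*I ≈ -588.0*I)
√(s + L) = √(-588*I - 3468) = √(-3468 - 588*I)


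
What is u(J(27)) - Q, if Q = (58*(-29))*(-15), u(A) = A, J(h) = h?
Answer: -25203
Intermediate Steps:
Q = 25230 (Q = -1682*(-15) = 25230)
u(J(27)) - Q = 27 - 1*25230 = 27 - 25230 = -25203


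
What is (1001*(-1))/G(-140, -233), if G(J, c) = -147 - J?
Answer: 143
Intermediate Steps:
(1001*(-1))/G(-140, -233) = (1001*(-1))/(-147 - 1*(-140)) = -1001/(-147 + 140) = -1001/(-7) = -1001*(-⅐) = 143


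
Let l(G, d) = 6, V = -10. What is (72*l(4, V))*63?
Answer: 27216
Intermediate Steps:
(72*l(4, V))*63 = (72*6)*63 = 432*63 = 27216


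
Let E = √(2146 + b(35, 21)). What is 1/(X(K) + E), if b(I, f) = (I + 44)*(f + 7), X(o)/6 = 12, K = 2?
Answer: 36/413 - √4358/826 ≈ 0.0072456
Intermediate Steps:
X(o) = 72 (X(o) = 6*12 = 72)
b(I, f) = (7 + f)*(44 + I) (b(I, f) = (44 + I)*(7 + f) = (7 + f)*(44 + I))
E = √4358 (E = √(2146 + (308 + 7*35 + 44*21 + 35*21)) = √(2146 + (308 + 245 + 924 + 735)) = √(2146 + 2212) = √4358 ≈ 66.015)
1/(X(K) + E) = 1/(72 + √4358)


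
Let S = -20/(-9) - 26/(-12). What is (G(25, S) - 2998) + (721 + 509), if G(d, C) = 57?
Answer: -1711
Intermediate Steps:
S = 79/18 (S = -20*(-⅑) - 26*(-1/12) = 20/9 + 13/6 = 79/18 ≈ 4.3889)
(G(25, S) - 2998) + (721 + 509) = (57 - 2998) + (721 + 509) = -2941 + 1230 = -1711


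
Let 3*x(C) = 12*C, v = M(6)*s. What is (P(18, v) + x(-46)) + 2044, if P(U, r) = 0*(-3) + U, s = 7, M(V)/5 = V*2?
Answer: 1878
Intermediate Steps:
M(V) = 10*V (M(V) = 5*(V*2) = 5*(2*V) = 10*V)
v = 420 (v = (10*6)*7 = 60*7 = 420)
x(C) = 4*C (x(C) = (12*C)/3 = 4*C)
P(U, r) = U (P(U, r) = 0 + U = U)
(P(18, v) + x(-46)) + 2044 = (18 + 4*(-46)) + 2044 = (18 - 184) + 2044 = -166 + 2044 = 1878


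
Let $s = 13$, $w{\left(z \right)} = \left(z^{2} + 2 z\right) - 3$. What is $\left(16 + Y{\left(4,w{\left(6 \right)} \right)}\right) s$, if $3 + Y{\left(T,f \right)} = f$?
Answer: $754$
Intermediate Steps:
$w{\left(z \right)} = -3 + z^{2} + 2 z$
$Y{\left(T,f \right)} = -3 + f$
$\left(16 + Y{\left(4,w{\left(6 \right)} \right)}\right) s = \left(16 + \left(-3 + \left(-3 + 6^{2} + 2 \cdot 6\right)\right)\right) 13 = \left(16 + \left(-3 + \left(-3 + 36 + 12\right)\right)\right) 13 = \left(16 + \left(-3 + 45\right)\right) 13 = \left(16 + 42\right) 13 = 58 \cdot 13 = 754$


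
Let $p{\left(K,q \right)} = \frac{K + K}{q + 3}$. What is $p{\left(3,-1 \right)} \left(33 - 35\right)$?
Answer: $-6$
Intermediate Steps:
$p{\left(K,q \right)} = \frac{2 K}{3 + q}$
$p{\left(3,-1 \right)} \left(33 - 35\right) = 2 \cdot 3 \frac{1}{3 - 1} \left(33 - 35\right) = 2 \cdot 3 \cdot \frac{1}{2} \left(-2\right) = 3 \left(-2\right) = -6$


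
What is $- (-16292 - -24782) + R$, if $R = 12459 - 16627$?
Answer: $-12658$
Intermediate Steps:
$R = -4168$
$- (-16292 - -24782) + R = - (-16292 - -24782) - 4168 = - (-16292 + 24782) - 4168 = \left(-1\right) 8490 - 4168 = -8490 - 4168 = -12658$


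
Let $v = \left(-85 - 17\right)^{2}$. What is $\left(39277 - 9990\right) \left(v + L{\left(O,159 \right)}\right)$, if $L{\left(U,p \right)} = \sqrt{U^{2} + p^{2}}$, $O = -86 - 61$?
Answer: $304701948 + 87861 \sqrt{5210} \approx 3.1104 \cdot 10^{8}$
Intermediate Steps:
$O = -147$ ($O = -86 - 61 = -147$)
$v = 10404$ ($v = \left(-102\right)^{2} = 10404$)
$\left(39277 - 9990\right) \left(v + L{\left(O,159 \right)}\right) = \left(39277 - 9990\right) \left(10404 + \sqrt{\left(-147\right)^{2} + 159^{2}}\right) = 29287 \left(10404 + \sqrt{21609 + 25281}\right) = 29287 \left(10404 + \sqrt{46890}\right) = 29287 \left(10404 + 3 \sqrt{5210}\right) = 304701948 + 87861 \sqrt{5210}$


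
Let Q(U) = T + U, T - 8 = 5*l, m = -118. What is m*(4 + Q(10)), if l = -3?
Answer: -826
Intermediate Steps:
T = -7 (T = 8 + 5*(-3) = 8 - 15 = -7)
Q(U) = -7 + U
m*(4 + Q(10)) = -118*(4 + (-7 + 10)) = -118*(4 + 3) = -118*7 = -826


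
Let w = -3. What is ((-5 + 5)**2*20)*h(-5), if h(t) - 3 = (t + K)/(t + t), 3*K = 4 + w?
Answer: 0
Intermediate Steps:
K = 1/3 (K = (4 - 3)/3 = (1/3)*1 = 1/3 ≈ 0.33333)
h(t) = 3 + (1/3 + t)/(2*t) (h(t) = 3 + (t + 1/3)/(t + t) = 3 + (1/3 + t)/((2*t)) = 3 + (1/3 + t)*(1/(2*t)) = 3 + (1/3 + t)/(2*t))
((-5 + 5)**2*20)*h(-5) = ((-5 + 5)**2*20)*((1/6)*(1 + 21*(-5))/(-5)) = (0**2*20)*((1/6)*(-1/5)*(1 - 105)) = (0*20)*((1/6)*(-1/5)*(-104)) = 0*(52/15) = 0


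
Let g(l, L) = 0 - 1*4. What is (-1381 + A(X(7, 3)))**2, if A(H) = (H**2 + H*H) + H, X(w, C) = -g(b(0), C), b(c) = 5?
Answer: 1809025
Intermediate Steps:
g(l, L) = -4 (g(l, L) = 0 - 4 = -4)
X(w, C) = 4 (X(w, C) = -1*(-4) = 4)
A(H) = H + 2*H**2 (A(H) = (H**2 + H**2) + H = 2*H**2 + H = H + 2*H**2)
(-1381 + A(X(7, 3)))**2 = (-1381 + 4*(1 + 2*4))**2 = (-1381 + 4*(1 + 8))**2 = (-1381 + 4*9)**2 = (-1381 + 36)**2 = (-1345)**2 = 1809025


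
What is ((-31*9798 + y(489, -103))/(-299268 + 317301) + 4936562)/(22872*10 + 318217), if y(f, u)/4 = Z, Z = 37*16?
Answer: 89020721176/9862914921 ≈ 9.0258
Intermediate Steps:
Z = 592
y(f, u) = 2368 (y(f, u) = 4*592 = 2368)
((-31*9798 + y(489, -103))/(-299268 + 317301) + 4936562)/(22872*10 + 318217) = ((-31*9798 + 2368)/(-299268 + 317301) + 4936562)/(22872*10 + 318217) = ((-303738 + 2368)/18033 + 4936562)/(228720 + 318217) = (-301370*1/18033 + 4936562)/546937 = (-301370/18033 + 4936562)*(1/546937) = (89020721176/18033)*(1/546937) = 89020721176/9862914921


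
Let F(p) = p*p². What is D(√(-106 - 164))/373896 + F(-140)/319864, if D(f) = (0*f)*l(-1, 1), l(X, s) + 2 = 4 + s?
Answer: -343000/39983 ≈ -8.5786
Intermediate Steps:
l(X, s) = 2 + s (l(X, s) = -2 + (4 + s) = 2 + s)
D(f) = 0 (D(f) = (0*f)*(2 + 1) = 0*3 = 0)
F(p) = p³
D(√(-106 - 164))/373896 + F(-140)/319864 = 0/373896 + (-140)³/319864 = 0*(1/373896) - 2744000*1/319864 = 0 - 343000/39983 = -343000/39983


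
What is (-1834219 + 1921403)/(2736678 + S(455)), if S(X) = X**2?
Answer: 87184/2943703 ≈ 0.029617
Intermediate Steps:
(-1834219 + 1921403)/(2736678 + S(455)) = (-1834219 + 1921403)/(2736678 + 455**2) = 87184/(2736678 + 207025) = 87184/2943703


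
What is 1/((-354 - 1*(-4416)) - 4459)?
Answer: -1/397 ≈ -0.0025189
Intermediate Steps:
1/((-354 - 1*(-4416)) - 4459) = 1/((-354 + 4416) - 4459) = 1/(4062 - 4459) = 1/(-397) = -1/397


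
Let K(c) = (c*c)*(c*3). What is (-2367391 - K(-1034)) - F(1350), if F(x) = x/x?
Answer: 3314154520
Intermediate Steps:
K(c) = 3*c³ (K(c) = c²*(3*c) = 3*c³)
F(x) = 1
(-2367391 - K(-1034)) - F(1350) = (-2367391 - 3*(-1034)³) - 1*1 = (-2367391 - 3*(-1105507304)) - 1 = (-2367391 - 1*(-3316521912)) - 1 = (-2367391 + 3316521912) - 1 = 3314154521 - 1 = 3314154520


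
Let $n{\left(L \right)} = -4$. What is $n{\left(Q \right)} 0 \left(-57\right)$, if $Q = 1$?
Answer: $0$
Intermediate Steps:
$n{\left(Q \right)} 0 \left(-57\right) = \left(-4\right) 0 \left(-57\right) = 0 \left(-57\right) = 0$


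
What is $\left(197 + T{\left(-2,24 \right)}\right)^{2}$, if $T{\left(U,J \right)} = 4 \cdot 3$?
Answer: $43681$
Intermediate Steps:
$T{\left(U,J \right)} = 12$
$\left(197 + T{\left(-2,24 \right)}\right)^{2} = \left(197 + 12\right)^{2} = 209^{2} = 43681$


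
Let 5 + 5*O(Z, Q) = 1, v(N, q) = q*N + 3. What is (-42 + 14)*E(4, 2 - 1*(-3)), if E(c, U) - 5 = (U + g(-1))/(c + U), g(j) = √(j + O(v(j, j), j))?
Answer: -1400/9 - 28*I*√5/15 ≈ -155.56 - 4.174*I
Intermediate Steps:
v(N, q) = 3 + N*q (v(N, q) = N*q + 3 = 3 + N*q)
O(Z, Q) = -⅘ (O(Z, Q) = -1 + (⅕)*1 = -1 + ⅕ = -⅘)
g(j) = √(-⅘ + j) (g(j) = √(j - ⅘) = √(-⅘ + j))
E(c, U) = 5 + (U + 3*I*√5/5)/(U + c) (E(c, U) = 5 + (U + √(-20 + 25*(-1))/5)/(c + U) = 5 + (U + √(-20 - 25)/5)/(U + c) = 5 + (U + √(-45)/5)/(U + c) = 5 + (U + (3*I*√5)/5)/(U + c) = 5 + (U + 3*I*√5/5)/(U + c))
(-42 + 14)*E(4, 2 - 1*(-3)) = (-42 + 14)*((5*4 + 6*(2 - 1*(-3)) + 3*I*√5/5)/((2 - 1*(-3)) + 4)) = -28*(20 + 6*(2 + 3) + 3*I*√5/5)/((2 + 3) + 4) = -28*(20 + 6*5 + 3*I*√5/5)/(5 + 4) = -28*(20 + 30 + 3*I*√5/5)/9 = -28*(50 + 3*I*√5/5)/9 = -28*(50/9 + I*√5/15) = -1400/9 - 28*I*√5/15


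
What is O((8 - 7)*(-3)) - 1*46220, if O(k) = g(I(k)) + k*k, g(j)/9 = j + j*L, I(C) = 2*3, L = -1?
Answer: -46211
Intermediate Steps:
I(C) = 6
g(j) = 0 (g(j) = 9*(j + j*(-1)) = 9*(j - j) = 9*0 = 0)
O(k) = k**2 (O(k) = 0 + k*k = 0 + k**2 = k**2)
O((8 - 7)*(-3)) - 1*46220 = ((8 - 7)*(-3))**2 - 1*46220 = (1*(-3))**2 - 46220 = (-3)**2 - 46220 = 9 - 46220 = -46211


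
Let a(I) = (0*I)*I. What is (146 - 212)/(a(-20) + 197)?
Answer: -66/197 ≈ -0.33503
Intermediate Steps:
a(I) = 0 (a(I) = 0*I = 0)
(146 - 212)/(a(-20) + 197) = (146 - 212)/(0 + 197) = -66/197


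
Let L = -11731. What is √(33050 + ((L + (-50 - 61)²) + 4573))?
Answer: √38213 ≈ 195.48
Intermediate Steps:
√(33050 + ((L + (-50 - 61)²) + 4573)) = √(33050 + ((-11731 + (-50 - 61)²) + 4573)) = √(33050 + ((-11731 + (-111)²) + 4573)) = √(33050 + ((-11731 + 12321) + 4573)) = √(33050 + (590 + 4573)) = √(33050 + 5163) = √38213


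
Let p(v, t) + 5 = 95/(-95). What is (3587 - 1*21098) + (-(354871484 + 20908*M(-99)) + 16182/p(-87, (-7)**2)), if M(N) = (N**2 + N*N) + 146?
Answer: -767782876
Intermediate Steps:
p(v, t) = -6 (p(v, t) = -5 + 95/(-95) = -5 + 95*(-1/95) = -5 - 1 = -6)
M(N) = 146 + 2*N**2 (M(N) = (N**2 + N**2) + 146 = 2*N**2 + 146 = 146 + 2*N**2)
(3587 - 1*21098) + (-(354871484 + 20908*M(-99)) + 16182/p(-87, (-7)**2)) = (3587 - 1*21098) + (-(357924052 + 409838616) + 16182/(-6)) = (3587 - 21098) + (-(357924052 + 409838616) + 16182*(-1/6)) = -17511 + (-20908/(1/((146 + 19602) + 16973)) - 2697) = -17511 + (-20908/(1/(19748 + 16973)) - 2697) = -17511 + (-20908/(1/36721) - 2697) = -17511 + (-20908/1/36721 - 2697) = -17511 + (-20908*36721 - 2697) = -17511 + (-767762668 - 2697) = -17511 - 767765365 = -767782876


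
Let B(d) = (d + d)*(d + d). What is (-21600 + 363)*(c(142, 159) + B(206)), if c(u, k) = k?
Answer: -3608230011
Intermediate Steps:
B(d) = 4*d² (B(d) = (2*d)*(2*d) = 4*d²)
(-21600 + 363)*(c(142, 159) + B(206)) = (-21600 + 363)*(159 + 4*206²) = -21237*(159 + 4*42436) = -21237*(159 + 169744) = -21237*169903 = -3608230011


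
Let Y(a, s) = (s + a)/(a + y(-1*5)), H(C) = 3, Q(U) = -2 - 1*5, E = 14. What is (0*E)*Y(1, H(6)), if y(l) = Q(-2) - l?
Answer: 0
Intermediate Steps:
Q(U) = -7 (Q(U) = -2 - 5 = -7)
y(l) = -7 - l
Y(a, s) = (a + s)/(-2 + a) (Y(a, s) = (s + a)/(a + (-7 - (-1)*5)) = (a + s)/(a + (-7 - 1*(-5))) = (a + s)/(a + (-7 + 5)) = (a + s)/(a - 2) = (a + s)/(-2 + a))
(0*E)*Y(1, H(6)) = (0*14)*((1 + 3)/(-2 + 1)) = 0*(4/(-1)) = 0*(-1*4) = 0*(-4) = 0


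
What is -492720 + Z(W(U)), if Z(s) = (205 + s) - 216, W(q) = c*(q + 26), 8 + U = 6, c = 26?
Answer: -492107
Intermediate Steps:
U = -2 (U = -8 + 6 = -2)
W(q) = 676 + 26*q (W(q) = 26*(q + 26) = 26*(26 + q) = 676 + 26*q)
Z(s) = -11 + s
-492720 + Z(W(U)) = -492720 + (-11 + (676 + 26*(-2))) = -492720 + (-11 + (676 - 52)) = -492720 + (-11 + 624) = -492720 + 613 = -492107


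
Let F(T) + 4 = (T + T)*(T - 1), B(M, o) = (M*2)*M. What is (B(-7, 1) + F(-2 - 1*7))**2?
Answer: 75076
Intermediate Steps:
B(M, o) = 2*M**2 (B(M, o) = (2*M)*M = 2*M**2)
F(T) = -4 + 2*T*(-1 + T) (F(T) = -4 + (T + T)*(T - 1) = -4 + (2*T)*(-1 + T) = -4 + 2*T*(-1 + T))
(B(-7, 1) + F(-2 - 1*7))**2 = (2*(-7)**2 + (-4 - 2*(-2 - 1*7) + 2*(-2 - 1*7)**2))**2 = (2*49 + (-4 - 2*(-2 - 7) + 2*(-2 - 7)**2))**2 = (98 + (-4 - 2*(-9) + 2*(-9)**2))**2 = (98 + (-4 + 18 + 2*81))**2 = (98 + (-4 + 18 + 162))**2 = (98 + 176)**2 = 274**2 = 75076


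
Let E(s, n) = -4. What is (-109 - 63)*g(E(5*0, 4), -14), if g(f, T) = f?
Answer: 688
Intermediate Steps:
(-109 - 63)*g(E(5*0, 4), -14) = (-109 - 63)*(-4) = -172*(-4) = 688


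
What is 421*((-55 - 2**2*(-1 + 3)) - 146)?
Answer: -87989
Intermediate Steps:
421*((-55 - 2**2*(-1 + 3)) - 146) = 421*((-55 - 4*2) - 146) = 421*((-55 - 1*8) - 146) = 421*((-55 - 8) - 146) = 421*(-63 - 146) = 421*(-209) = -87989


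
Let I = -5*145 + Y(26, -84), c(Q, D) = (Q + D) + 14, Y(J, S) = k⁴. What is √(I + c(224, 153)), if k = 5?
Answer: √291 ≈ 17.059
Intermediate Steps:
Y(J, S) = 625 (Y(J, S) = 5⁴ = 625)
c(Q, D) = 14 + D + Q (c(Q, D) = (D + Q) + 14 = 14 + D + Q)
I = -100 (I = -5*145 + 625 = -725 + 625 = -100)
√(I + c(224, 153)) = √(-100 + (14 + 153 + 224)) = √(-100 + 391) = √291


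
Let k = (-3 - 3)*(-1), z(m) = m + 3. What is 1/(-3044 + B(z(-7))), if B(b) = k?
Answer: -1/3038 ≈ -0.00032916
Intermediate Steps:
z(m) = 3 + m
k = 6 (k = -6*(-1) = 6)
B(b) = 6
1/(-3044 + B(z(-7))) = 1/(-3044 + 6) = 1/(-3038) = -1/3038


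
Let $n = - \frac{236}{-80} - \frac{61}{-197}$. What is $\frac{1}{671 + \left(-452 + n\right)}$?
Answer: $\frac{3940}{875703} \approx 0.0044992$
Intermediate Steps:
$n = \frac{12843}{3940}$ ($n = \left(-236\right) \left(- \frac{1}{80}\right) - - \frac{61}{197} = \frac{59}{20} + \frac{61}{197} = \frac{12843}{3940} \approx 3.2596$)
$\frac{1}{671 + \left(-452 + n\right)} = \frac{1}{671 + \left(-452 + \frac{12843}{3940}\right)} = \frac{1}{671 - \frac{1768037}{3940}} = \frac{1}{\frac{875703}{3940}} = \frac{3940}{875703}$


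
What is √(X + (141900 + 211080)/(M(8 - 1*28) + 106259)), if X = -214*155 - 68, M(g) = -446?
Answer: I*√4593929545122/11757 ≈ 182.3*I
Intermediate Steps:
X = -33238 (X = -33170 - 68 = -33238)
√(X + (141900 + 211080)/(M(8 - 1*28) + 106259)) = √(-33238 + (141900 + 211080)/(-446 + 106259)) = √(-33238 + 352980/105813) = √(-33238 + 352980*(1/105813)) = √(-33238 + 39220/11757) = √(-390739946/11757) = I*√4593929545122/11757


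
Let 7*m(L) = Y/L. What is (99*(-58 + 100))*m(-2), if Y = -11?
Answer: 3267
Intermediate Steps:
m(L) = -11/(7*L) (m(L) = (-11/L)/7 = -11/(7*L))
(99*(-58 + 100))*m(-2) = (99*(-58 + 100))*(-11/7/(-2)) = (99*42)*(-11/7*(-½)) = 4158*(11/14) = 3267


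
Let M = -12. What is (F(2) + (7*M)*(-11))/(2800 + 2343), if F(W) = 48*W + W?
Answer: 1022/5143 ≈ 0.19872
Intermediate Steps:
F(W) = 49*W
(F(2) + (7*M)*(-11))/(2800 + 2343) = (49*2 + (7*(-12))*(-11))/(2800 + 2343) = (98 - 84*(-11))/5143 = (98 + 924)*(1/5143) = 1022*(1/5143) = 1022/5143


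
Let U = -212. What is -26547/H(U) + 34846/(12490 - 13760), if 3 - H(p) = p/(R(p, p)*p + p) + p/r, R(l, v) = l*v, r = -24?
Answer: 4518512435887/998906435 ≈ 4523.5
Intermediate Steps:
H(p) = 3 + p/24 - p/(p + p³) (H(p) = 3 - (p/((p*p)*p + p) + p/(-24)) = 3 - (p/(p²*p + p) + p*(-1/24)) = 3 - (p/(p³ + p) - p/24) = 3 - (p/(p + p³) - p/24) = 3 - (-p/24 + p/(p + p³)) = 3 + (p/24 - p/(p + p³)) = 3 + p/24 - p/(p + p³))
-26547/H(U) + 34846/(12490 - 13760) = -26547*24*(1 + (-212)²)/(48 - 212 + (-212)³ + 72*(-212)²) + 34846/(12490 - 13760) = -26547*24*(1 + 44944)/(48 - 212 - 9528128 + 72*44944) + 34846/(-1270) = -26547*1078680/(48 - 212 - 9528128 + 3235968) + 34846*(-1/1270) = -26547/((1/24)*(1/44945)*(-6292324)) - 17423/635 = -26547/(-1573081/269670) - 17423/635 = -26547*(-269670/1573081) - 17423/635 = 7158929490/1573081 - 17423/635 = 4518512435887/998906435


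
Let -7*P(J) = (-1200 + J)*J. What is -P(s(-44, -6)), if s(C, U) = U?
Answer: 7236/7 ≈ 1033.7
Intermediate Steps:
P(J) = -J*(-1200 + J)/7 (P(J) = -(-1200 + J)*J/7 = -J*(-1200 + J)/7)
-P(s(-44, -6)) = -(-6)*(1200 - 1*(-6))/7 = -(-6)*(1200 + 6)/7 = -(-6)*1206/7 = -1*(-7236/7) = 7236/7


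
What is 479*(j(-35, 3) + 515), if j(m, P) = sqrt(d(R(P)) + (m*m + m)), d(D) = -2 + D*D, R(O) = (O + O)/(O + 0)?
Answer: 246685 + 958*sqrt(298) ≈ 2.6322e+5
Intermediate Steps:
R(O) = 2 (R(O) = (2*O)/O = 2)
d(D) = -2 + D**2
j(m, P) = sqrt(2 + m + m**2) (j(m, P) = sqrt((-2 + 2**2) + (m*m + m)) = sqrt((-2 + 4) + (m**2 + m)) = sqrt(2 + (m + m**2)) = sqrt(2 + m + m**2))
479*(j(-35, 3) + 515) = 479*(sqrt(2 - 35 + (-35)**2) + 515) = 479*(sqrt(2 - 35 + 1225) + 515) = 479*(sqrt(1192) + 515) = 479*(2*sqrt(298) + 515) = 479*(515 + 2*sqrt(298)) = 246685 + 958*sqrt(298)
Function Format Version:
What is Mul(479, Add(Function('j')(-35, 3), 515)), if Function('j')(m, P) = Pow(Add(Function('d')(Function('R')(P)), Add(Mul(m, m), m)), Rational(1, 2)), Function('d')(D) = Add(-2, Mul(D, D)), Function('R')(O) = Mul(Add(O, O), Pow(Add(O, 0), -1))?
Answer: Add(246685, Mul(958, Pow(298, Rational(1, 2)))) ≈ 2.6322e+5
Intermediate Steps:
Function('R')(O) = 2 (Function('R')(O) = Mul(Mul(2, O), Pow(O, -1)) = 2)
Function('d')(D) = Add(-2, Pow(D, 2))
Function('j')(m, P) = Pow(Add(2, m, Pow(m, 2)), Rational(1, 2)) (Function('j')(m, P) = Pow(Add(Add(-2, Pow(2, 2)), Add(Mul(m, m), m)), Rational(1, 2)) = Pow(Add(Add(-2, 4), Add(Pow(m, 2), m)), Rational(1, 2)) = Pow(Add(2, Add(m, Pow(m, 2))), Rational(1, 2)) = Pow(Add(2, m, Pow(m, 2)), Rational(1, 2)))
Mul(479, Add(Function('j')(-35, 3), 515)) = Mul(479, Add(Pow(Add(2, -35, Pow(-35, 2)), Rational(1, 2)), 515)) = Mul(479, Add(Pow(Add(2, -35, 1225), Rational(1, 2)), 515)) = Mul(479, Add(Pow(1192, Rational(1, 2)), 515)) = Mul(479, Add(Mul(2, Pow(298, Rational(1, 2))), 515)) = Mul(479, Add(515, Mul(2, Pow(298, Rational(1, 2))))) = Add(246685, Mul(958, Pow(298, Rational(1, 2))))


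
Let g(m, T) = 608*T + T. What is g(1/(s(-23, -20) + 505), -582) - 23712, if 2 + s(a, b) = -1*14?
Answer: -378150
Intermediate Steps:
s(a, b) = -16 (s(a, b) = -2 - 1*14 = -2 - 14 = -16)
g(m, T) = 609*T
g(1/(s(-23, -20) + 505), -582) - 23712 = 609*(-582) - 23712 = -354438 - 23712 = -378150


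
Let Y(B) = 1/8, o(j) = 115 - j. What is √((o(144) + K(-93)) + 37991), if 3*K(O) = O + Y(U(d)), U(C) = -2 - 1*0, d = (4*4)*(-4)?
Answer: √5462070/12 ≈ 194.76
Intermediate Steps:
d = -64 (d = 16*(-4) = -64)
U(C) = -2 (U(C) = -2 + 0 = -2)
Y(B) = ⅛
K(O) = 1/24 + O/3 (K(O) = (O + ⅛)/3 = (⅛ + O)/3 = 1/24 + O/3)
√((o(144) + K(-93)) + 37991) = √(((115 - 1*144) + (1/24 + (⅓)*(-93))) + 37991) = √(((115 - 144) + (1/24 - 31)) + 37991) = √((-29 - 743/24) + 37991) = √(-1439/24 + 37991) = √(910345/24) = √5462070/12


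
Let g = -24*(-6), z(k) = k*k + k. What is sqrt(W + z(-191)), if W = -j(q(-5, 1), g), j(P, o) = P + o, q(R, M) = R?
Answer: sqrt(36151) ≈ 190.13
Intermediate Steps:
z(k) = k + k**2 (z(k) = k**2 + k = k + k**2)
g = 144
W = -139 (W = -(-5 + 144) = -1*139 = -139)
sqrt(W + z(-191)) = sqrt(-139 - 191*(1 - 191)) = sqrt(-139 - 191*(-190)) = sqrt(-139 + 36290) = sqrt(36151)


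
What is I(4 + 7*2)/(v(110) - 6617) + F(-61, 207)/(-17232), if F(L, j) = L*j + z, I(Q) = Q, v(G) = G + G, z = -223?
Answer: 40945637/55116552 ≈ 0.74289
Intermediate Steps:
v(G) = 2*G
F(L, j) = -223 + L*j (F(L, j) = L*j - 223 = -223 + L*j)
I(4 + 7*2)/(v(110) - 6617) + F(-61, 207)/(-17232) = (4 + 7*2)/(2*110 - 6617) + (-223 - 61*207)/(-17232) = (4 + 14)/(220 - 6617) + (-223 - 12627)*(-1/17232) = 18/(-6397) - 12850*(-1/17232) = 18*(-1/6397) + 6425/8616 = -18/6397 + 6425/8616 = 40945637/55116552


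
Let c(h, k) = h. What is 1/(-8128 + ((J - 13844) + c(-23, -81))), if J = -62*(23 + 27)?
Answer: -1/25095 ≈ -3.9849e-5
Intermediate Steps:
J = -3100 (J = -62*50 = -3100)
1/(-8128 + ((J - 13844) + c(-23, -81))) = 1/(-8128 + ((-3100 - 13844) - 23)) = 1/(-8128 + (-16944 - 23)) = 1/(-8128 - 16967) = 1/(-25095) = -1/25095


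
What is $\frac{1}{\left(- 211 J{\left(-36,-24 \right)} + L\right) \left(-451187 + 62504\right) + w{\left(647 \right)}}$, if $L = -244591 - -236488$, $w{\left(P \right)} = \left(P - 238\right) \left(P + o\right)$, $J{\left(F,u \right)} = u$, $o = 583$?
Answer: $\frac{1}{1181710707} \approx 8.4623 \cdot 10^{-10}$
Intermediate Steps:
$w{\left(P \right)} = \left(-238 + P\right) \left(583 + P\right)$ ($w{\left(P \right)} = \left(P - 238\right) \left(P + 583\right) = \left(-238 + P\right) \left(583 + P\right)$)
$L = -8103$ ($L = -244591 + 236488 = -8103$)
$\frac{1}{\left(- 211 J{\left(-36,-24 \right)} + L\right) \left(-451187 + 62504\right) + w{\left(647 \right)}} = \frac{1}{\left(\left(-211\right) \left(-24\right) - 8103\right) \left(-451187 + 62504\right) + \left(-138754 + 647^{2} + 345 \cdot 647\right)} = \frac{1}{\left(5064 - 8103\right) \left(-388683\right) + \left(-138754 + 418609 + 223215\right)} = \frac{1}{\left(-3039\right) \left(-388683\right) + 503070} = \frac{1}{1181207637 + 503070} = \frac{1}{1181710707}$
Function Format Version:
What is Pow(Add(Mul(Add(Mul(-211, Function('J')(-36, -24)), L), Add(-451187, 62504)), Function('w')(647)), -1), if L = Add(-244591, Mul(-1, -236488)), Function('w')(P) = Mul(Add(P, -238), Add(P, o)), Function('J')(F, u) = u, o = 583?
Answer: Rational(1, 1181710707) ≈ 8.4623e-10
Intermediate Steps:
Function('w')(P) = Mul(Add(-238, P), Add(583, P)) (Function('w')(P) = Mul(Add(P, -238), Add(P, 583)) = Mul(Add(-238, P), Add(583, P)))
L = -8103 (L = Add(-244591, 236488) = -8103)
Pow(Add(Mul(Add(Mul(-211, Function('J')(-36, -24)), L), Add(-451187, 62504)), Function('w')(647)), -1) = Pow(Add(Mul(Add(Mul(-211, -24), -8103), Add(-451187, 62504)), Add(-138754, Pow(647, 2), Mul(345, 647))), -1) = Pow(Add(Mul(Add(5064, -8103), -388683), Add(-138754, 418609, 223215)), -1) = Pow(Add(Mul(-3039, -388683), 503070), -1) = Pow(Add(1181207637, 503070), -1) = Pow(1181710707, -1) = Rational(1, 1181710707)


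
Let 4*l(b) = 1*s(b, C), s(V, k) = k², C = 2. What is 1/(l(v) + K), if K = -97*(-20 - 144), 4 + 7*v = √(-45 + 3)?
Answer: 1/15909 ≈ 6.2858e-5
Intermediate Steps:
v = -4/7 + I*√42/7 (v = -4/7 + √(-45 + 3)/7 = -4/7 + √(-42)/7 = -4/7 + (I*√42)/7 = -4/7 + I*√42/7 ≈ -0.57143 + 0.92582*I)
l(b) = 1 (l(b) = (1*2²)/4 = (1*4)/4 = (¼)*4 = 1)
K = 15908 (K = -97*(-164) = 15908)
1/(l(v) + K) = 1/(1 + 15908) = 1/15909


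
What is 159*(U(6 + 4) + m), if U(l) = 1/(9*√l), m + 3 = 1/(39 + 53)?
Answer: -43725/92 + 53*√10/30 ≈ -469.69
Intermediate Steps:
m = -275/92 (m = -3 + 1/(39 + 53) = -3 + 1/92 = -275/92 ≈ -2.9891)
U(l) = 1/(9*√l)
159*(U(6 + 4) + m) = 159*(1/(9*√(6 + 4)) - 275/92) = 159*(1/(9*√10) - 275/92) = 159*((√10/10)/9 - 275/92) = 159*(√10/90 - 275/92) = 159*(-275/92 + √10/90) = -43725/92 + 53*√10/30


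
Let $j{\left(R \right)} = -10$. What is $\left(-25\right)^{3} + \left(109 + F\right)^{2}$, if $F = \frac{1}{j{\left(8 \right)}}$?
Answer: $- \frac{376579}{100} \approx -3765.8$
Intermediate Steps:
$F = - \frac{1}{10}$ ($F = \frac{1}{-10} = - \frac{1}{10} \approx -0.1$)
$\left(-25\right)^{3} + \left(109 + F\right)^{2} = \left(-25\right)^{3} + \left(109 - \frac{1}{10}\right)^{2} = -15625 + \left(\frac{1089}{10}\right)^{2} = -15625 + \frac{1185921}{100} = - \frac{376579}{100}$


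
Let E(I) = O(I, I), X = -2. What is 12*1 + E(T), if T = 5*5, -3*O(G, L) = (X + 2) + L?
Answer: 11/3 ≈ 3.6667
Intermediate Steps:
O(G, L) = -L/3 (O(G, L) = -((-2 + 2) + L)/3 = -(0 + L)/3 = -L/3)
T = 25
E(I) = -I/3
12*1 + E(T) = 12*1 - 1/3*25 = 12 - 25/3 = 11/3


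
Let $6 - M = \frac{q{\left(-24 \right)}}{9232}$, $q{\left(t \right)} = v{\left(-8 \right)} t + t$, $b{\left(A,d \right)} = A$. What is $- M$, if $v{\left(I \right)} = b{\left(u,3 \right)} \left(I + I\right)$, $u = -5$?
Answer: $- \frac{7167}{1154} \approx -6.2106$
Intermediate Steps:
$v{\left(I \right)} = - 10 I$ ($v{\left(I \right)} = - 5 \left(I + I\right) = - 5 \cdot 2 I = - 10 I$)
$q{\left(t \right)} = 81 t$ ($q{\left(t \right)} = \left(-10\right) \left(-8\right) t + t = 80 t + t = 81 t$)
$M = \frac{7167}{1154}$ ($M = 6 - \frac{81 \left(-24\right)}{9232} = 6 - \left(-1944\right) \frac{1}{9232} = 6 - - \frac{243}{1154} = 6 + \frac{243}{1154} = \frac{7167}{1154} \approx 6.2106$)
$- M = \left(-1\right) \frac{7167}{1154} = - \frac{7167}{1154}$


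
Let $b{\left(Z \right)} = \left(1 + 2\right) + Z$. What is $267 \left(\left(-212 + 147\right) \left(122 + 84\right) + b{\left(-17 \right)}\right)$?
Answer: $-3578868$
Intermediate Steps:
$b{\left(Z \right)} = 3 + Z$
$267 \left(\left(-212 + 147\right) \left(122 + 84\right) + b{\left(-17 \right)}\right) = 267 \left(\left(-212 + 147\right) \left(122 + 84\right) + \left(3 - 17\right)\right) = 267 \left(\left(-65\right) 206 - 14\right) = 267 \left(-13390 - 14\right) = 267 \left(-13404\right) = -3578868$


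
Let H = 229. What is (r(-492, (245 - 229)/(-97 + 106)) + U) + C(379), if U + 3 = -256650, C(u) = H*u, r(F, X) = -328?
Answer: -170190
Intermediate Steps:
C(u) = 229*u
U = -256653 (U = -3 - 256650 = -256653)
(r(-492, (245 - 229)/(-97 + 106)) + U) + C(379) = (-328 - 256653) + 229*379 = -256981 + 86791 = -170190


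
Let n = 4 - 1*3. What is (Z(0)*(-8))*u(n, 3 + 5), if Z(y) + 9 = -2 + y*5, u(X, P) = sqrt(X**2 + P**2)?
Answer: 88*sqrt(65) ≈ 709.48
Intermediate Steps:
n = 1 (n = 4 - 3 = 1)
u(X, P) = sqrt(P**2 + X**2)
Z(y) = -11 + 5*y (Z(y) = -9 + (-2 + y*5) = -9 + (-2 + 5*y) = -11 + 5*y)
(Z(0)*(-8))*u(n, 3 + 5) = ((-11 + 5*0)*(-8))*sqrt((3 + 5)**2 + 1**2) = ((-11 + 0)*(-8))*sqrt(8**2 + 1) = (-11*(-8))*sqrt(64 + 1) = 88*sqrt(65)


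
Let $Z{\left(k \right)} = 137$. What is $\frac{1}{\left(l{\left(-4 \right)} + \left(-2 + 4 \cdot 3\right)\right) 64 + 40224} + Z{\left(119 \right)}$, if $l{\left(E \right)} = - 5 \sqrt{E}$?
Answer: $\frac{7150870813}{52196128} + \frac{5 i}{13049032} \approx 137.0 + 3.8317 \cdot 10^{-7} i$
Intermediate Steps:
$\frac{1}{\left(l{\left(-4 \right)} + \left(-2 + 4 \cdot 3\right)\right) 64 + 40224} + Z{\left(119 \right)} = \frac{1}{\left(- 5 \sqrt{-4} + \left(-2 + 4 \cdot 3\right)\right) 64 + 40224} + 137 = \frac{1}{\left(- 5 \cdot 2 i + \left(-2 + 12\right)\right) 64 + 40224} + 137 = \frac{1}{\left(- 10 i + 10\right) 64 + 40224} + 137 = \frac{1}{\left(10 - 10 i\right) 64 + 40224} + 137 = \frac{1}{\left(640 - 640 i\right) + 40224} + 137 = \frac{1}{40864 - 640 i} + 137 = \frac{40864 + 640 i}{1670276096} + 137 = 137 + \frac{40864 + 640 i}{1670276096}$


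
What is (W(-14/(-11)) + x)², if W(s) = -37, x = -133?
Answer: 28900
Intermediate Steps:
(W(-14/(-11)) + x)² = (-37 - 133)² = (-170)² = 28900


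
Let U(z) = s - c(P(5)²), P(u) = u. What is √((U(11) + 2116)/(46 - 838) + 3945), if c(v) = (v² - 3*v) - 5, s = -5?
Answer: 3*√212047/22 ≈ 62.794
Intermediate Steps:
c(v) = -5 + v² - 3*v
U(z) = -550 (U(z) = -5 - (-5 + (5²)² - 3*5²) = -5 - (-5 + 25² - 3*25) = -5 - (-5 + 625 - 75) = -5 - 1*545 = -5 - 545 = -550)
√((U(11) + 2116)/(46 - 838) + 3945) = √((-550 + 2116)/(46 - 838) + 3945) = √(1566/(-792) + 3945) = √(1566*(-1/792) + 3945) = √(-87/44 + 3945) = √(173493/44) = 3*√212047/22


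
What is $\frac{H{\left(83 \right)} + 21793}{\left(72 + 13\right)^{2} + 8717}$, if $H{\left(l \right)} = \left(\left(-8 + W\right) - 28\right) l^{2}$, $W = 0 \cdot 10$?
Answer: $- \frac{226211}{15942} \approx -14.19$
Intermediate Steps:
$W = 0$
$H{\left(l \right)} = - 36 l^{2}$ ($H{\left(l \right)} = \left(\left(-8 + 0\right) - 28\right) l^{2} = \left(-8 - 28\right) l^{2} = - 36 l^{2}$)
$\frac{H{\left(83 \right)} + 21793}{\left(72 + 13\right)^{2} + 8717} = \frac{- 36 \cdot 83^{2} + 21793}{\left(72 + 13\right)^{2} + 8717} = \frac{\left(-36\right) 6889 + 21793}{85^{2} + 8717} = \frac{-248004 + 21793}{7225 + 8717} = - \frac{226211}{15942}$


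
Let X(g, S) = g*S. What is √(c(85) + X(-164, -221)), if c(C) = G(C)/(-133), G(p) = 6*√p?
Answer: √(641120116 - 798*√85)/133 ≈ 190.38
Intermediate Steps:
X(g, S) = S*g
c(C) = -6*√C/133 (c(C) = (6*√C)/(-133) = (6*√C)*(-1/133) = -6*√C/133)
√(c(85) + X(-164, -221)) = √(-6*√85/133 - 221*(-164)) = √(-6*√85/133 + 36244) = √(36244 - 6*√85/133)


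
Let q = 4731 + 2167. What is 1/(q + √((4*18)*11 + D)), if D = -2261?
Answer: 6898/47583873 - I*√1469/47583873 ≈ 0.00014497 - 8.0547e-7*I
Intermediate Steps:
q = 6898
1/(q + √((4*18)*11 + D)) = 1/(6898 + √((4*18)*11 - 2261)) = 1/(6898 + √(72*11 - 2261)) = 1/(6898 + √(792 - 2261)) = 1/(6898 + √(-1469)) = 1/(6898 + I*√1469)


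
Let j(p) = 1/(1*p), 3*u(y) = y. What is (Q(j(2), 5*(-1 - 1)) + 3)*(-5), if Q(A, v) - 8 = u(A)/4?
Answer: -1325/24 ≈ -55.208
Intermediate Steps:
u(y) = y/3
j(p) = 1/p
Q(A, v) = 8 + A/12 (Q(A, v) = 8 + (A/3)/4 = 8 + (A/3)*(1/4) = 8 + A/12)
(Q(j(2), 5*(-1 - 1)) + 3)*(-5) = ((8 + (1/12)/2) + 3)*(-5) = ((8 + (1/12)*(1/2)) + 3)*(-5) = ((8 + 1/24) + 3)*(-5) = (193/24 + 3)*(-5) = (265/24)*(-5) = -1325/24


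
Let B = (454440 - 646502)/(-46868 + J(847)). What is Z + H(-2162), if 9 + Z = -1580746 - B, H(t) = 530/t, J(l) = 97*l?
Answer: -60304926839198/38149571 ≈ -1.5808e+6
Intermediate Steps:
B = -192062/35291 (B = (454440 - 646502)/(-46868 + 97*847) = -192062/(-46868 + 82159) = -192062/35291 ≈ -5.4422)
Z = -55786232643/35291 (Z = -9 + (-1580746 - 1*(-192062/35291)) = -9 + (-1580746 + 192062/35291) = -9 - 55785915024/35291 = -55786232643/35291 ≈ -1.5808e+6)
Z + H(-2162) = -55786232643/35291 + 530/(-2162) = -55786232643/35291 + 530*(-1/2162) = -55786232643/35291 - 265/1081 = -60304926839198/38149571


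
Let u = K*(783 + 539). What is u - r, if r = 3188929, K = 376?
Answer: -2691857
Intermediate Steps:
u = 497072 (u = 376*(783 + 539) = 376*1322 = 497072)
u - r = 497072 - 1*3188929 = 497072 - 3188929 = -2691857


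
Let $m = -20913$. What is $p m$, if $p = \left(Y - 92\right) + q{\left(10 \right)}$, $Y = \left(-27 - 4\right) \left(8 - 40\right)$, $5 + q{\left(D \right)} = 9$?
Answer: $-18905352$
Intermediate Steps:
$q{\left(D \right)} = 4$ ($q{\left(D \right)} = -5 + 9 = 4$)
$Y = 992$ ($Y = \left(-31\right) \left(-32\right) = 992$)
$p = 904$ ($p = \left(992 - 92\right) + 4 = 900 + 4 = 904$)
$p m = 904 \left(-20913\right) = -18905352$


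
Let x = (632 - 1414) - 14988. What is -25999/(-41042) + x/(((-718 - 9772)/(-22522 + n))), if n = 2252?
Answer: -1311912680229/43053058 ≈ -30472.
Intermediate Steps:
x = -15770 (x = -782 - 14988 = -15770)
-25999/(-41042) + x/(((-718 - 9772)/(-22522 + n))) = -25999/(-41042) - 15770*(-22522 + 2252)/(-718 - 9772) = -25999*(-1/41042) - 15770/((-10490/(-20270))) = 25999/41042 - 15770/((-10490*(-1/20270))) = 25999/41042 - 15770/1049/2027 = 25999/41042 - 15770*2027/1049 = 25999/41042 - 31965790/1049 = -1311912680229/43053058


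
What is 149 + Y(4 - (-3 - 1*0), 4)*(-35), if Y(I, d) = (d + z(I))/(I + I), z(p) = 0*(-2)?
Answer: 139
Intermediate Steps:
z(p) = 0
Y(I, d) = d/(2*I) (Y(I, d) = (d + 0)/(I + I) = d/((2*I)) = d*(1/(2*I)) = d/(2*I))
149 + Y(4 - (-3 - 1*0), 4)*(-35) = 149 + ((½)*4/(4 - (-3 - 1*0)))*(-35) = 149 + ((½)*4/(4 - (-3 + 0)))*(-35) = 149 + ((½)*4/(4 - 1*(-3)))*(-35) = 149 + ((½)*4/(4 + 3))*(-35) = 149 + ((½)*4/7)*(-35) = 149 + ((½)*4*(⅐))*(-35) = 149 + (2/7)*(-35) = 149 - 10 = 139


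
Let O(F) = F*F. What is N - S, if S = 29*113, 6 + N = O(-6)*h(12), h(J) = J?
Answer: -2851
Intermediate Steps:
O(F) = F²
N = 426 (N = -6 + (-6)²*12 = -6 + 36*12 = -6 + 432 = 426)
S = 3277
N - S = 426 - 1*3277 = 426 - 3277 = -2851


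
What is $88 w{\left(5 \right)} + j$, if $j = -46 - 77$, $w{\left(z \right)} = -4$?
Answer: $-475$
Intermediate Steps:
$j = -123$ ($j = -46 - 77 = -123$)
$88 w{\left(5 \right)} + j = 88 \left(-4\right) - 123 = -352 - 123 = -475$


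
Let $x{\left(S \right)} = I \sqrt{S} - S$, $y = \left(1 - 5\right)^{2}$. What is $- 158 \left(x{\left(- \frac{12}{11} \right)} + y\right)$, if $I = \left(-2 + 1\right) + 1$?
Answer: $- \frac{29704}{11} \approx -2700.4$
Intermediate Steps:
$y = 16$ ($y = \left(-4\right)^{2} = 16$)
$I = 0$ ($I = -1 + 1 = 0$)
$x{\left(S \right)} = - S$ ($x{\left(S \right)} = 0 \sqrt{S} - S = 0 - S = - S$)
$- 158 \left(x{\left(- \frac{12}{11} \right)} + y\right) = - 158 \left(- \frac{-12}{11} + 16\right) = - 158 \left(\left(-1\right) \left(- \frac{12}{11}\right) + 16\right) = - 158 \left(\frac{12}{11} + 16\right) = \left(-158\right) \frac{188}{11} = - \frac{29704}{11}$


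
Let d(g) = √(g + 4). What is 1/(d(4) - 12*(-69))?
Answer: 207/171394 - √2/342788 ≈ 0.0012036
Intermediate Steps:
d(g) = √(4 + g)
1/(d(4) - 12*(-69)) = 1/(√(4 + 4) - 12*(-69)) = 1/(√8 + 828) = 1/(2*√2 + 828) = 1/(828 + 2*√2)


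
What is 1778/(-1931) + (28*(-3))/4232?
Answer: -1921675/2042998 ≈ -0.94061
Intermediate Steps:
1778/(-1931) + (28*(-3))/4232 = 1778*(-1/1931) - 84*1/4232 = -1778/1931 - 21/1058 = -1921675/2042998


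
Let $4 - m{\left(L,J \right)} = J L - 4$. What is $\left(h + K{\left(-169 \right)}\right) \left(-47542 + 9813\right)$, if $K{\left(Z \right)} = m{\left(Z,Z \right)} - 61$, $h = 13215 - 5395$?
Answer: $784536826$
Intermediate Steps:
$m{\left(L,J \right)} = 8 - J L$ ($m{\left(L,J \right)} = 4 - \left(J L - 4\right) = 4 - \left(-4 + J L\right) = 8 - J L$)
$h = 7820$ ($h = 13215 - 5395 = 7820$)
$K{\left(Z \right)} = -53 - Z^{2}$ ($K{\left(Z \right)} = \left(8 - Z Z\right) - 61 = \left(8 - Z^{2}\right) - 61 = -53 - Z^{2}$)
$\left(h + K{\left(-169 \right)}\right) \left(-47542 + 9813\right) = \left(7820 - 28614\right) \left(-47542 + 9813\right) = \left(7820 - 28614\right) \left(-37729\right) = \left(-20794\right) \left(-37729\right) = 784536826$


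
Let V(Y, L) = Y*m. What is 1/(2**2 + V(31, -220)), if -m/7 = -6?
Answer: 1/1306 ≈ 0.00076570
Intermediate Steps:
m = 42 (m = -7*(-6) = 42)
V(Y, L) = 42*Y (V(Y, L) = Y*42 = 42*Y)
1/(2**2 + V(31, -220)) = 1/(2**2 + 42*31) = 1/(4 + 1302) = 1/1306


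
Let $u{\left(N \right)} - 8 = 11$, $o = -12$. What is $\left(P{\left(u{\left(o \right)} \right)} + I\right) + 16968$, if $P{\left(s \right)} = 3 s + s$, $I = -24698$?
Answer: $-7654$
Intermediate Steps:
$u{\left(N \right)} = 19$ ($u{\left(N \right)} = 8 + 11 = 19$)
$P{\left(s \right)} = 4 s$
$\left(P{\left(u{\left(o \right)} \right)} + I\right) + 16968 = \left(4 \cdot 19 - 24698\right) + 16968 = \left(76 - 24698\right) + 16968 = -24622 + 16968 = -7654$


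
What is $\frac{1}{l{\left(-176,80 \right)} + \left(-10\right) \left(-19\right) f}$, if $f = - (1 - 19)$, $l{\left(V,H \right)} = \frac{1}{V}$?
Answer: $\frac{176}{601919} \approx 0.0002924$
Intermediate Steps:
$f = 18$ ($f = - (1 - 19) = \left(-1\right) \left(-18\right) = 18$)
$\frac{1}{l{\left(-176,80 \right)} + \left(-10\right) \left(-19\right) f} = \frac{1}{\frac{1}{-176} + \left(-10\right) \left(-19\right) 18} = \frac{1}{- \frac{1}{176} + 190 \cdot 18} = \frac{1}{- \frac{1}{176} + 3420} = \frac{1}{\frac{601919}{176}} = \frac{176}{601919}$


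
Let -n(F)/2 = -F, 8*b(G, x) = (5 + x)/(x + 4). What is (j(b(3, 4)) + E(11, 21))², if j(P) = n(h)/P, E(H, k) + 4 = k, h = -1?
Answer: 625/81 ≈ 7.7160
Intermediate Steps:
E(H, k) = -4 + k
b(G, x) = (5 + x)/(8*(4 + x)) (b(G, x) = ((5 + x)/(x + 4))/8 = ((5 + x)/(4 + x))/8 = (5 + x)/(8*(4 + x)))
n(F) = 2*F (n(F) = -(-2)*F = 2*F)
j(P) = -2/P (j(P) = (2*(-1))/P = -2/P)
(j(b(3, 4)) + E(11, 21))² = (-2*8*(4 + 4)/(5 + 4) + (-4 + 21))² = (-2/((⅛)*9/8) + 17)² = (-2/((⅛)*(⅛)*9) + 17)² = (-2/9/64 + 17)² = (-2*64/9 + 17)² = (-128/9 + 17)² = (25/9)² = 625/81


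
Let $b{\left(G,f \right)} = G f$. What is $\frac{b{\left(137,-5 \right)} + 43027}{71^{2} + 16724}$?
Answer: $\frac{14114}{7255} \approx 1.9454$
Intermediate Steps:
$\frac{b{\left(137,-5 \right)} + 43027}{71^{2} + 16724} = \frac{137 \left(-5\right) + 43027}{71^{2} + 16724} = \frac{-685 + 43027}{5041 + 16724} = \frac{42342}{21765} = 42342 \cdot \frac{1}{21765} = \frac{14114}{7255}$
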